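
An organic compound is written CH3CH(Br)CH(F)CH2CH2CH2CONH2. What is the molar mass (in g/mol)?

Atom tally by fragment:
  CH3 → C:1 H:3
  CH(Br) → C:1 H:1 Br:1
  CH(F) → C:1 H:1 F:1
  CH2 → C:1 H:2
  CH2 → C:1 H:2
  CH2CONH2 → C:2 H:4 O:1 N:1
Element totals:
  C: 7
  H: 13
  Br: 1
  F: 1
  N: 1
  O: 1
Molecular formula: C7H13BrFNO.
  M = 7(12.011) + 13(1.008) + 79.904 + 18.998 + 14.007 + 15.999
    = 84.077 + 13.104 + 79.904 + 18.998 + 14.007 + 15.999 = 226.089

226.09 g/mol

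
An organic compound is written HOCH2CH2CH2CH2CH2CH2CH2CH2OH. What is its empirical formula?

C4H9O

Atom tally by fragment:
  HOCH2CH2 → C:2 H:5 O:1
  CH2 → C:1 H:2
  CH2 → C:1 H:2
  CH2 → C:1 H:2
  CH2 → C:1 H:2
  CH2CH2OH → C:2 H:5 O:1
Element totals:
  C: 8
  H: 18
  O: 2
Molecular formula: C8H18O2.
gcd of subscripts = 2; dividing each by 2:
  C: 8/2 = 4
  H: 18/2 = 9
  O: 2/2 = 1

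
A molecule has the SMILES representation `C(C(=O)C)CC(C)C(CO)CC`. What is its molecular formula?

Atom tally by fragment:
  CH3COCH2 → C:3 H:5 O:1
  CH2 → C:1 H:2
  CH(CH3) → C:2 H:4
  CH(CH2OH) → C:2 H:4 O:1
  CH2 → C:1 H:2
  CH3 → C:1 H:3
Element totals:
  C: 10
  H: 20
  O: 2

C10H20O2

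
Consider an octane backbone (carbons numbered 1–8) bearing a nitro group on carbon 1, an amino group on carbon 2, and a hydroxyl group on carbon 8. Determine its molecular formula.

C8H18N2O3

Atom tally by fragment:
  O2NCH2 → C:1 H:2 N:1 O:2
  CH(NH2) → C:1 H:3 N:1
  CH2 → C:1 H:2
  CH2 → C:1 H:2
  CH2 → C:1 H:2
  CH2 → C:1 H:2
  CH2 → C:1 H:2
  CH2OH → C:1 H:3 O:1
Element totals:
  C: 8
  H: 18
  N: 2
  O: 3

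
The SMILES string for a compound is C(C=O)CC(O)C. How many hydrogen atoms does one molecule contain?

Atom tally by fragment:
  OHCCH2 → C:2 H:3 O:1
  CH2 → C:1 H:2
  CH(OH) → C:1 H:2 O:1
  CH3 → C:1 H:3
Element totals:
  C: 5
  H: 10
  O: 2

10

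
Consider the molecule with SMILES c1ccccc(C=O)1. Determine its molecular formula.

Atom tally by fragment:
  benzene ring core → C:6 H:6
  (− 1 ring H displaced by substituents)
  + CHO → C:1 H:1 O:1
Element totals:
  C: 7
  H: 6
  O: 1

C7H6O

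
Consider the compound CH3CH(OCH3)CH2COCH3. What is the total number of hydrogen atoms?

Element totals:
  C: 6
  H: 12
  O: 2

12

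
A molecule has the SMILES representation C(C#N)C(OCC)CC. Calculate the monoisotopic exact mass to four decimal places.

127.0997

Atom tally by fragment:
  NCCH2 → C:2 H:2 N:1
  CH(OC2H5) → C:3 H:6 O:1
  CH2 → C:1 H:2
  CH3 → C:1 H:3
Element totals:
  C: 7
  H: 13
  N: 1
  O: 1
Molecular formula: C7H13NO.
  M = 7(12.0) + 13(1.007825) + 14.003074 + 15.994915
    = 84.000000 + 13.101725 + 14.003074 + 15.994915 = 127.099714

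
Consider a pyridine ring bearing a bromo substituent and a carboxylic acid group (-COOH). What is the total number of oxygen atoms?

2

Atom tally by fragment:
  pyridine ring core → C:5 H:5 N:1
  (− 2 ring H displaced by substituents)
  + Br → Br:1
  + COOH → C:1 H:1 O:2
Element totals:
  C: 6
  H: 4
  Br: 1
  N: 1
  O: 2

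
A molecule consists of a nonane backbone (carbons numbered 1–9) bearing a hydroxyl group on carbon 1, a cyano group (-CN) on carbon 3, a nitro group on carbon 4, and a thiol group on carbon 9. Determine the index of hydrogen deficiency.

3

Atom tally by fragment:
  HOCH2 → C:1 H:3 O:1
  CH2 → C:1 H:2
  CH(CN) → C:2 H:1 N:1
  CH(NO2) → C:1 H:1 N:1 O:2
  CH2 → C:1 H:2
  CH2 → C:1 H:2
  CH2 → C:1 H:2
  CH2 → C:1 H:2
  CH2SH → C:1 H:3 S:1
Element totals:
  C: 10
  H: 18
  N: 2
  O: 3
  S: 1
Molecular formula: C10H18N2O3S.
DoU = (2C + 2 + N − H − X) / 2 = (2·10 + 2 + 2 − 18 − 0) / 2 = 3.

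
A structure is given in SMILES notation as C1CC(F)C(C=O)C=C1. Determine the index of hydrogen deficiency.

Atom tally by fragment:
  cyclohexene ring core → C:6 H:10
  (− 2 ring H displaced by substituents)
  + F → F:1
  + CHO → C:1 H:1 O:1
Element totals:
  C: 7
  H: 9
  F: 1
  O: 1
Molecular formula: C7H9FO.
DoU = (2C + 2 + N − H − X) / 2 = (2·7 + 2 + 0 − 9 − 1) / 2 = 3.

3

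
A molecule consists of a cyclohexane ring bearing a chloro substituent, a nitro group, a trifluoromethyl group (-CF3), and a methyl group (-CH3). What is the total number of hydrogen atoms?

Atom tally by fragment:
  cyclohexane ring core → C:6 H:12
  (− 4 ring H displaced by substituents)
  + Cl → Cl:1
  + NO2 → N:1 O:2
  + CF3 → C:1 F:3
  + CH3 → C:1 H:3
Element totals:
  C: 8
  H: 11
  Cl: 1
  F: 3
  N: 1
  O: 2

11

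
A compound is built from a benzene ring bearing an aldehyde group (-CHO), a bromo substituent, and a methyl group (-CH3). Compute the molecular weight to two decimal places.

Atom tally by fragment:
  benzene ring core → C:6 H:6
  (− 3 ring H displaced by substituents)
  + CHO → C:1 H:1 O:1
  + Br → Br:1
  + CH3 → C:1 H:3
Element totals:
  C: 8
  H: 7
  Br: 1
  O: 1
Molecular formula: C8H7BrO.
  M = 8(12.011) + 7(1.008) + 79.904 + 15.999
    = 96.088 + 7.056 + 79.904 + 15.999 = 199.047

199.05 g/mol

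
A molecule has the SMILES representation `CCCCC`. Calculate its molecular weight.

72.15 g/mol

Atom tally by fragment:
  CH3 → C:1 H:3
  CH2 → C:1 H:2
  CH2 → C:1 H:2
  CH2 → C:1 H:2
  CH3 → C:1 H:3
Element totals:
  C: 5
  H: 12
Molecular formula: C5H12.
  M = 5(12.011) + 12(1.008)
    = 60.055 + 12.096 = 72.151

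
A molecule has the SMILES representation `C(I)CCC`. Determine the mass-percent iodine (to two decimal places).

Atom tally by fragment:
  ICH2 → C:1 H:2 I:1
  CH2 → C:1 H:2
  CH2 → C:1 H:2
  CH3 → C:1 H:3
Element totals:
  C: 4
  H: 9
  I: 1
Molecular formula: C4H9I.
Molar mass = 184.020 g/mol.
Mass from I: 1 × 126.904 = 126.904 g/mol.
%I = 126.904 / 184.020 × 100 = 68.96%.

68.96%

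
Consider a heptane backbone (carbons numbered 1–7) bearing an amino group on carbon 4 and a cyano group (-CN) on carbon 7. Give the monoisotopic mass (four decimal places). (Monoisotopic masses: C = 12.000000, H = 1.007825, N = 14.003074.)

140.1313

Atom tally by fragment:
  CH3 → C:1 H:3
  CH2 → C:1 H:2
  CH2 → C:1 H:2
  CH(NH2) → C:1 H:3 N:1
  CH2 → C:1 H:2
  CH2 → C:1 H:2
  CH2CN → C:2 H:2 N:1
Element totals:
  C: 8
  H: 16
  N: 2
Molecular formula: C8H16N2.
  M = 8(12.0) + 16(1.007825) + 2(14.003074)
    = 96.000000 + 16.125200 + 28.006148 = 140.131348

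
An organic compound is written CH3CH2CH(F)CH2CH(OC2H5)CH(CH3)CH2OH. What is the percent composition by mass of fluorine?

9.88%

Element totals:
  C: 10
  H: 21
  F: 1
  O: 2
Molecular formula: C10H21FO2.
Molar mass = 192.274 g/mol.
Mass from F: 1 × 18.998 = 18.998 g/mol.
%F = 18.998 / 192.274 × 100 = 9.88%.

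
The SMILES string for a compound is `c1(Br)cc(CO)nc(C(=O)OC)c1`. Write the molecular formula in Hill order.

Atom tally by fragment:
  pyridine ring core → C:5 H:5 N:1
  (− 3 ring H displaced by substituents)
  + Br → Br:1
  + CH2OH → C:1 H:3 O:1
  + COOCH3 → C:2 H:3 O:2
Element totals:
  C: 8
  H: 8
  Br: 1
  N: 1
  O: 3

C8H8BrNO3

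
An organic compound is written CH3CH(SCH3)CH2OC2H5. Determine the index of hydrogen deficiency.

Atom tally by fragment:
  CH3 → C:1 H:3
  CH(SCH3) → C:2 H:4 S:1
  CH2OC2H5 → C:3 H:7 O:1
Element totals:
  C: 6
  H: 14
  O: 1
  S: 1
Molecular formula: C6H14OS.
DoU = (2C + 2 + N − H − X) / 2 = (2·6 + 2 + 0 − 14 − 0) / 2 = 0.

0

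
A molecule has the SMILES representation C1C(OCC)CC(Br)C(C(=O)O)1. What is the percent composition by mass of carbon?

40.53%

Atom tally by fragment:
  cyclopentane ring core → C:5 H:10
  (− 3 ring H displaced by substituents)
  + OC2H5 → C:2 H:5 O:1
  + Br → Br:1
  + COOH → C:1 H:1 O:2
Element totals:
  C: 8
  H: 13
  Br: 1
  O: 3
Molecular formula: C8H13BrO3.
Molar mass = 237.093 g/mol.
Mass from C: 8 × 12.011 = 96.088 g/mol.
%C = 96.088 / 237.093 × 100 = 40.53%.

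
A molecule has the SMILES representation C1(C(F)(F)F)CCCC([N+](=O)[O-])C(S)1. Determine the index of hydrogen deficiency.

2

Atom tally by fragment:
  cyclohexane ring core → C:6 H:12
  (− 3 ring H displaced by substituents)
  + CF3 → C:1 F:3
  + NO2 → N:1 O:2
  + SH → S:1 H:1
Element totals:
  C: 7
  H: 10
  F: 3
  N: 1
  O: 2
  S: 1
Molecular formula: C7H10F3NO2S.
DoU = (2C + 2 + N − H − X) / 2 = (2·7 + 2 + 1 − 10 − 3) / 2 = 2.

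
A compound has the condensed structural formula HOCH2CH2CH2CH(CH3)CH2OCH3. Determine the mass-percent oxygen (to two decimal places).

24.20%

Element totals:
  C: 7
  H: 16
  O: 2
Molecular formula: C7H16O2.
Molar mass = 132.203 g/mol.
Mass from O: 2 × 15.999 = 31.998 g/mol.
%O = 31.998 / 132.203 × 100 = 24.20%.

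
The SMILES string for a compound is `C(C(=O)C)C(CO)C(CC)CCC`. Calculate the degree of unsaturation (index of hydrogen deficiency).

Atom tally by fragment:
  CH3COCH2 → C:3 H:5 O:1
  CH(CH2OH) → C:2 H:4 O:1
  CH(C2H5) → C:3 H:6
  CH2 → C:1 H:2
  CH2 → C:1 H:2
  CH3 → C:1 H:3
Element totals:
  C: 11
  H: 22
  O: 2
Molecular formula: C11H22O2.
DoU = (2C + 2 + N − H − X) / 2 = (2·11 + 2 + 0 − 22 − 0) / 2 = 1.

1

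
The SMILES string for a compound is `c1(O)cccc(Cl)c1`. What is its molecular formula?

C6H5ClO

Atom tally by fragment:
  benzene ring core → C:6 H:6
  (− 2 ring H displaced by substituents)
  + OH → O:1 H:1
  + Cl → Cl:1
Element totals:
  C: 6
  H: 5
  Cl: 1
  O: 1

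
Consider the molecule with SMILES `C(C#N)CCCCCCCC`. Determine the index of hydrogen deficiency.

Atom tally by fragment:
  NCCH2 → C:2 H:2 N:1
  CH2 → C:1 H:2
  CH2 → C:1 H:2
  CH2 → C:1 H:2
  CH2 → C:1 H:2
  CH2 → C:1 H:2
  CH2 → C:1 H:2
  CH2 → C:1 H:2
  CH3 → C:1 H:3
Element totals:
  C: 10
  H: 19
  N: 1
Molecular formula: C10H19N.
DoU = (2C + 2 + N − H − X) / 2 = (2·10 + 2 + 1 − 19 − 0) / 2 = 2.

2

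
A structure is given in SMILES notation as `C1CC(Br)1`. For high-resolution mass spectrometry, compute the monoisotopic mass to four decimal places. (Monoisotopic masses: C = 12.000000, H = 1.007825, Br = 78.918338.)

119.9575

Atom tally by fragment:
  cyclopropane ring core → C:3 H:6
  (− 1 ring H displaced by substituents)
  + Br → Br:1
Element totals:
  C: 3
  H: 5
  Br: 1
Molecular formula: C3H5Br.
  M = 3(12.0) + 5(1.007825) + 78.918338
    = 36.000000 + 5.039125 + 78.918338 = 119.957463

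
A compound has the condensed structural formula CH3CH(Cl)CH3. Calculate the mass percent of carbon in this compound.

Atom tally by fragment:
  CH3 → C:1 H:3
  CH(Cl) → C:1 H:1 Cl:1
  CH3 → C:1 H:3
Element totals:
  C: 3
  H: 7
  Cl: 1
Molecular formula: C3H7Cl.
Molar mass = 78.539 g/mol.
Mass from C: 3 × 12.011 = 36.033 g/mol.
%C = 36.033 / 78.539 × 100 = 45.88%.

45.88%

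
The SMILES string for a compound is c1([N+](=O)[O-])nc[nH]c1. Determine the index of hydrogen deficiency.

4

Atom tally by fragment:
  imidazole ring core → C:3 H:4 N:2
  (− 1 ring H displaced by substituents)
  + NO2 → N:1 O:2
Element totals:
  C: 3
  H: 3
  N: 3
  O: 2
Molecular formula: C3H3N3O2.
DoU = (2C + 2 + N − H − X) / 2 = (2·3 + 2 + 3 − 3 − 0) / 2 = 4.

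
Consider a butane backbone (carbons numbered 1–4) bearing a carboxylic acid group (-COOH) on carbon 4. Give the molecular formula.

Atom tally by fragment:
  CH3 → C:1 H:3
  CH2 → C:1 H:2
  CH2 → C:1 H:2
  CH2COOH → C:2 H:3 O:2
Element totals:
  C: 5
  H: 10
  O: 2

C5H10O2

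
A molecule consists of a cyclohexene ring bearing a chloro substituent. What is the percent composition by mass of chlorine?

30.41%

Atom tally by fragment:
  cyclohexene ring core → C:6 H:10
  (− 1 ring H displaced by substituents)
  + Cl → Cl:1
Element totals:
  C: 6
  H: 9
  Cl: 1
Molecular formula: C6H9Cl.
Molar mass = 116.588 g/mol.
Mass from Cl: 1 × 35.45 = 35.450 g/mol.
%Cl = 35.450 / 116.588 × 100 = 30.41%.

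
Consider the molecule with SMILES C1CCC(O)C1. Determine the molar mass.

Atom tally by fragment:
  cyclopentane ring core → C:5 H:10
  (− 1 ring H displaced by substituents)
  + OH → O:1 H:1
Element totals:
  C: 5
  H: 10
  O: 1
Molecular formula: C5H10O.
  M = 5(12.011) + 10(1.008) + 15.999
    = 60.055 + 10.080 + 15.999 = 86.134

86.13 g/mol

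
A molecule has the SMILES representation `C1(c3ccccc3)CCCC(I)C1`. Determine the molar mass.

286.16 g/mol

Atom tally by fragment:
  cyclohexane ring core → C:6 H:12
  (− 2 ring H displaced by substituents)
  + C6H5 → C:6 H:5
  + I → I:1
Element totals:
  C: 12
  H: 15
  I: 1
Molecular formula: C12H15I.
  M = 12(12.011) + 15(1.008) + 126.904
    = 144.132 + 15.120 + 126.904 = 286.156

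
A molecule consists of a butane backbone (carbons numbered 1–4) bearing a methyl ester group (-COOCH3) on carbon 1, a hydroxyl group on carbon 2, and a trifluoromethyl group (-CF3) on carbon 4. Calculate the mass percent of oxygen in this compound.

Atom tally by fragment:
  CH3OOCCH2 → C:3 H:5 O:2
  CH(OH) → C:1 H:2 O:1
  CH2 → C:1 H:2
  CH2CF3 → C:2 H:2 F:3
Element totals:
  C: 7
  H: 11
  F: 3
  O: 3
Molecular formula: C7H11F3O3.
Molar mass = 200.156 g/mol.
Mass from O: 3 × 15.999 = 47.997 g/mol.
%O = 47.997 / 200.156 × 100 = 23.98%.

23.98%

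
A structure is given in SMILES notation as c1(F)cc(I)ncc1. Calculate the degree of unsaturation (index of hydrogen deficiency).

4

Atom tally by fragment:
  pyridine ring core → C:5 H:5 N:1
  (− 2 ring H displaced by substituents)
  + F → F:1
  + I → I:1
Element totals:
  C: 5
  H: 3
  F: 1
  I: 1
  N: 1
Molecular formula: C5H3FIN.
DoU = (2C + 2 + N − H − X) / 2 = (2·5 + 2 + 1 − 3 − 2) / 2 = 4.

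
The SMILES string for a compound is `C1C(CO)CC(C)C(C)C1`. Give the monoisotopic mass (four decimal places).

142.1358

Atom tally by fragment:
  cyclohexane ring core → C:6 H:12
  (− 3 ring H displaced by substituents)
  + CH2OH → C:1 H:3 O:1
  + CH3 → C:1 H:3
  + CH3 → C:1 H:3
Element totals:
  C: 9
  H: 18
  O: 1
Molecular formula: C9H18O.
  M = 9(12.0) + 18(1.007825) + 15.994915
    = 108.000000 + 18.140850 + 15.994915 = 142.135765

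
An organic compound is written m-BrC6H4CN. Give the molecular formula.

Atom tally by fragment:
  benzene ring core → C:6 H:6
  (− 2 ring H displaced by substituents)
  + Br → Br:1
  + CN → C:1 N:1
Element totals:
  C: 7
  H: 4
  Br: 1
  N: 1

C7H4BrN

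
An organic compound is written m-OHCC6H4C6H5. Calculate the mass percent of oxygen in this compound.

8.78%

Element totals:
  C: 13
  H: 10
  O: 1
Molecular formula: C13H10O.
Molar mass = 182.222 g/mol.
Mass from O: 1 × 15.999 = 15.999 g/mol.
%O = 15.999 / 182.222 × 100 = 8.78%.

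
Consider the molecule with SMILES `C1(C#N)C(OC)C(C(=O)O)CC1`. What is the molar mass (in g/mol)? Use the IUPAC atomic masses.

169.18 g/mol

Atom tally by fragment:
  cyclopentane ring core → C:5 H:10
  (− 3 ring H displaced by substituents)
  + CN → C:1 N:1
  + OCH3 → C:1 H:3 O:1
  + COOH → C:1 H:1 O:2
Element totals:
  C: 8
  H: 11
  N: 1
  O: 3
Molecular formula: C8H11NO3.
  M = 8(12.011) + 11(1.008) + 14.007 + 3(15.999)
    = 96.088 + 11.088 + 14.007 + 47.997 = 169.180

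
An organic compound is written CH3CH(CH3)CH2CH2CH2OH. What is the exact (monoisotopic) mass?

Atom tally by fragment:
  CH3 → C:1 H:3
  CH(CH3) → C:2 H:4
  CH2 → C:1 H:2
  CH2CH2OH → C:2 H:5 O:1
Element totals:
  C: 6
  H: 14
  O: 1
Molecular formula: C6H14O.
  M = 6(12.0) + 14(1.007825) + 15.994915
    = 72.000000 + 14.109550 + 15.994915 = 102.104465

102.1045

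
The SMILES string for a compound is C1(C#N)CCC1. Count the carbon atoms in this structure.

5

Atom tally by fragment:
  cyclobutane ring core → C:4 H:8
  (− 1 ring H displaced by substituents)
  + CN → C:1 N:1
Element totals:
  C: 5
  H: 7
  N: 1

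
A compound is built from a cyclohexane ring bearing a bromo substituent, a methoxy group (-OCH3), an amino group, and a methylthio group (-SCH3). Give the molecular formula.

Atom tally by fragment:
  cyclohexane ring core → C:6 H:12
  (− 4 ring H displaced by substituents)
  + Br → Br:1
  + OCH3 → C:1 H:3 O:1
  + NH2 → N:1 H:2
  + SCH3 → C:1 H:3 S:1
Element totals:
  C: 8
  H: 16
  Br: 1
  N: 1
  O: 1
  S: 1

C8H16BrNOS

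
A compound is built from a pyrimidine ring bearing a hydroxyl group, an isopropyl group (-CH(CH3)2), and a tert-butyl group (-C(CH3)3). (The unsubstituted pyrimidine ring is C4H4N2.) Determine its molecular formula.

Atom tally by fragment:
  pyrimidine ring core → C:4 H:4 N:2
  (− 3 ring H displaced by substituents)
  + OH → O:1 H:1
  + CH(CH3)2 → C:3 H:7
  + C(CH3)3 → C:4 H:9
Element totals:
  C: 11
  H: 18
  N: 2
  O: 1

C11H18N2O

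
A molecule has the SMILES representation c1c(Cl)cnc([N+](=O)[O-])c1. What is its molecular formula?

C5H3ClN2O2

Atom tally by fragment:
  pyridine ring core → C:5 H:5 N:1
  (− 2 ring H displaced by substituents)
  + Cl → Cl:1
  + NO2 → N:1 O:2
Element totals:
  C: 5
  H: 3
  Cl: 1
  N: 2
  O: 2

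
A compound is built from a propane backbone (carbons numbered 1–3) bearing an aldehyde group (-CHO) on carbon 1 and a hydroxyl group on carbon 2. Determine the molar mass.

Atom tally by fragment:
  OHCCH2 → C:2 H:3 O:1
  CH(OH) → C:1 H:2 O:1
  CH3 → C:1 H:3
Element totals:
  C: 4
  H: 8
  O: 2
Molecular formula: C4H8O2.
  M = 4(12.011) + 8(1.008) + 2(15.999)
    = 48.044 + 8.064 + 31.998 = 88.106

88.11 g/mol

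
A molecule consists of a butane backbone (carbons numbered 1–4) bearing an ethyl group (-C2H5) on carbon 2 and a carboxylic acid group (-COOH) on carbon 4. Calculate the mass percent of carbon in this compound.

64.58%

Atom tally by fragment:
  CH3 → C:1 H:3
  CH(C2H5) → C:3 H:6
  CH2 → C:1 H:2
  CH2COOH → C:2 H:3 O:2
Element totals:
  C: 7
  H: 14
  O: 2
Molecular formula: C7H14O2.
Molar mass = 130.187 g/mol.
Mass from C: 7 × 12.011 = 84.077 g/mol.
%C = 84.077 / 130.187 × 100 = 64.58%.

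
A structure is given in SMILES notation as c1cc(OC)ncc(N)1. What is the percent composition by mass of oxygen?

12.89%

Atom tally by fragment:
  pyridine ring core → C:5 H:5 N:1
  (− 2 ring H displaced by substituents)
  + OCH3 → C:1 H:3 O:1
  + NH2 → N:1 H:2
Element totals:
  C: 6
  H: 8
  N: 2
  O: 1
Molecular formula: C6H8N2O.
Molar mass = 124.143 g/mol.
Mass from O: 1 × 15.999 = 15.999 g/mol.
%O = 15.999 / 124.143 × 100 = 12.89%.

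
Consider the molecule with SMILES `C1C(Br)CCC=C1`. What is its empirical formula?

Atom tally by fragment:
  cyclohexene ring core → C:6 H:10
  (− 1 ring H displaced by substituents)
  + Br → Br:1
Element totals:
  C: 6
  H: 9
  Br: 1
Molecular formula: C6H9Br.
gcd of subscripts (1, 6, 9) = 1, so the empirical formula equals the molecular formula.

C6H9Br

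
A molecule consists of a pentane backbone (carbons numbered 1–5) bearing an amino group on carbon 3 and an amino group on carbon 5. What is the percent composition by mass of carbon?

58.77%

Atom tally by fragment:
  CH3 → C:1 H:3
  CH2 → C:1 H:2
  CH(NH2) → C:1 H:3 N:1
  CH2 → C:1 H:2
  CH2NH2 → C:1 H:4 N:1
Element totals:
  C: 5
  H: 14
  N: 2
Molecular formula: C5H14N2.
Molar mass = 102.181 g/mol.
Mass from C: 5 × 12.011 = 60.055 g/mol.
%C = 60.055 / 102.181 × 100 = 58.77%.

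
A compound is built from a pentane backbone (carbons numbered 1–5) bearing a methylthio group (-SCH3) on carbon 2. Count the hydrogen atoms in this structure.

Atom tally by fragment:
  CH3 → C:1 H:3
  CH(SCH3) → C:2 H:4 S:1
  CH2 → C:1 H:2
  CH2 → C:1 H:2
  CH3 → C:1 H:3
Element totals:
  C: 6
  H: 14
  S: 1

14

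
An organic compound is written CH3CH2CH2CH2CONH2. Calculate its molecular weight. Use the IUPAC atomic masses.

101.15 g/mol

Atom tally by fragment:
  CH3 → C:1 H:3
  CH2 → C:1 H:2
  CH2 → C:1 H:2
  CH2CONH2 → C:2 H:4 O:1 N:1
Element totals:
  C: 5
  H: 11
  N: 1
  O: 1
Molecular formula: C5H11NO.
  M = 5(12.011) + 11(1.008) + 14.007 + 15.999
    = 60.055 + 11.088 + 14.007 + 15.999 = 101.149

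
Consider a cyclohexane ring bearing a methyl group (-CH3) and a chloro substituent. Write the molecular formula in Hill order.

C7H13Cl

Atom tally by fragment:
  cyclohexane ring core → C:6 H:12
  (− 2 ring H displaced by substituents)
  + CH3 → C:1 H:3
  + Cl → Cl:1
Element totals:
  C: 7
  H: 13
  Cl: 1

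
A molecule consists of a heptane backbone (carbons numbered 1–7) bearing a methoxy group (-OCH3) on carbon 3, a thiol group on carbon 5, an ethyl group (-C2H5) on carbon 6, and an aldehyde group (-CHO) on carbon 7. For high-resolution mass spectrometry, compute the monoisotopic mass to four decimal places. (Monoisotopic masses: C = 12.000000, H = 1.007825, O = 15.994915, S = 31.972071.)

Atom tally by fragment:
  CH3 → C:1 H:3
  CH2 → C:1 H:2
  CH(OCH3) → C:2 H:4 O:1
  CH2 → C:1 H:2
  CH(SH) → C:1 H:2 S:1
  CH(C2H5) → C:3 H:6
  CH2CHO → C:2 H:3 O:1
Element totals:
  C: 11
  H: 22
  O: 2
  S: 1
Molecular formula: C11H22O2S.
  M = 11(12.0) + 22(1.007825) + 2(15.994915) + 31.972071
    = 132.000000 + 22.172150 + 31.989830 + 31.972071 = 218.134051

218.1341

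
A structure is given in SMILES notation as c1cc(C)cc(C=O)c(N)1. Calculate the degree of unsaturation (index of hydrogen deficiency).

Atom tally by fragment:
  benzene ring core → C:6 H:6
  (− 3 ring H displaced by substituents)
  + CH3 → C:1 H:3
  + CHO → C:1 H:1 O:1
  + NH2 → N:1 H:2
Element totals:
  C: 8
  H: 9
  N: 1
  O: 1
Molecular formula: C8H9NO.
DoU = (2C + 2 + N − H − X) / 2 = (2·8 + 2 + 1 − 9 − 0) / 2 = 5.

5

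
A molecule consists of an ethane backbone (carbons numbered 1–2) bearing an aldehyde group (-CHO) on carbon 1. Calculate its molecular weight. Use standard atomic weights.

58.08 g/mol

Atom tally by fragment:
  OHCCH2 → C:2 H:3 O:1
  CH3 → C:1 H:3
Element totals:
  C: 3
  H: 6
  O: 1
Molecular formula: C3H6O.
  M = 3(12.011) + 6(1.008) + 15.999
    = 36.033 + 6.048 + 15.999 = 58.080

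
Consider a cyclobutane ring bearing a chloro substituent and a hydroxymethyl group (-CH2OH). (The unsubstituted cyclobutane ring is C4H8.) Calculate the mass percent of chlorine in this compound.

29.40%

Atom tally by fragment:
  cyclobutane ring core → C:4 H:8
  (− 2 ring H displaced by substituents)
  + Cl → Cl:1
  + CH2OH → C:1 H:3 O:1
Element totals:
  C: 5
  H: 9
  Cl: 1
  O: 1
Molecular formula: C5H9ClO.
Molar mass = 120.576 g/mol.
Mass from Cl: 1 × 35.45 = 35.450 g/mol.
%Cl = 35.450 / 120.576 × 100 = 29.40%.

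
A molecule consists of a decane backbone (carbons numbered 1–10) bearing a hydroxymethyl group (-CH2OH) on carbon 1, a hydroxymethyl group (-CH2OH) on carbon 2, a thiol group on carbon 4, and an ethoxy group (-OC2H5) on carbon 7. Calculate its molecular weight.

Atom tally by fragment:
  HOCH2CH2 → C:2 H:5 O:1
  CH(CH2OH) → C:2 H:4 O:1
  CH2 → C:1 H:2
  CH(SH) → C:1 H:2 S:1
  CH2 → C:1 H:2
  CH2 → C:1 H:2
  CH(OC2H5) → C:3 H:6 O:1
  CH2 → C:1 H:2
  CH2 → C:1 H:2
  CH3 → C:1 H:3
Element totals:
  C: 14
  H: 30
  O: 3
  S: 1
Molecular formula: C14H30O3S.
  M = 14(12.011) + 30(1.008) + 3(15.999) + 32.06
    = 168.154 + 30.240 + 47.997 + 32.060 = 278.451

278.45 g/mol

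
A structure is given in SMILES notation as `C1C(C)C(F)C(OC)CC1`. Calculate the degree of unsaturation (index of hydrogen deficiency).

1

Atom tally by fragment:
  cyclohexane ring core → C:6 H:12
  (− 3 ring H displaced by substituents)
  + CH3 → C:1 H:3
  + F → F:1
  + OCH3 → C:1 H:3 O:1
Element totals:
  C: 8
  H: 15
  F: 1
  O: 1
Molecular formula: C8H15FO.
DoU = (2C + 2 + N − H − X) / 2 = (2·8 + 2 + 0 − 15 − 1) / 2 = 1.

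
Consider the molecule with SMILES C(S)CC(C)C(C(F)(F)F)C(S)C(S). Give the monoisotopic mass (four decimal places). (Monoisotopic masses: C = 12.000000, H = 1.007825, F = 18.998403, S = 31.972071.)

264.0288

Atom tally by fragment:
  HSCH2 → C:1 H:3 S:1
  CH2 → C:1 H:2
  CH(CH3) → C:2 H:4
  CH(CF3) → C:2 H:1 F:3
  CH(SH) → C:1 H:2 S:1
  CH2SH → C:1 H:3 S:1
Element totals:
  C: 8
  H: 15
  F: 3
  S: 3
Molecular formula: C8H15F3S3.
  M = 8(12.0) + 15(1.007825) + 3(18.998403) + 3(31.972071)
    = 96.000000 + 15.117375 + 56.995209 + 95.916213 = 264.028797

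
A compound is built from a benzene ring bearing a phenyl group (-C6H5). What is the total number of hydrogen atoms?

10

Atom tally by fragment:
  benzene ring core → C:6 H:6
  (− 1 ring H displaced by substituents)
  + C6H5 → C:6 H:5
Element totals:
  C: 12
  H: 10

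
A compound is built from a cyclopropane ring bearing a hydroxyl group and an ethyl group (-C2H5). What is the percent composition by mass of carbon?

69.72%

Atom tally by fragment:
  cyclopropane ring core → C:3 H:6
  (− 2 ring H displaced by substituents)
  + OH → O:1 H:1
  + C2H5 → C:2 H:5
Element totals:
  C: 5
  H: 10
  O: 1
Molecular formula: C5H10O.
Molar mass = 86.134 g/mol.
Mass from C: 5 × 12.011 = 60.055 g/mol.
%C = 60.055 / 86.134 × 100 = 69.72%.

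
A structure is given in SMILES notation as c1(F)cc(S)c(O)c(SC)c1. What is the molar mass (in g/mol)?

190.25 g/mol

Atom tally by fragment:
  benzene ring core → C:6 H:6
  (− 4 ring H displaced by substituents)
  + F → F:1
  + SH → S:1 H:1
  + OH → O:1 H:1
  + SCH3 → C:1 H:3 S:1
Element totals:
  C: 7
  H: 7
  F: 1
  O: 1
  S: 2
Molecular formula: C7H7FOS2.
  M = 7(12.011) + 7(1.008) + 18.998 + 15.999 + 2(32.06)
    = 84.077 + 7.056 + 18.998 + 15.999 + 64.120 = 190.250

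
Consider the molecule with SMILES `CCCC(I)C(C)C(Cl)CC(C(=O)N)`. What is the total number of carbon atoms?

10

Atom tally by fragment:
  CH3 → C:1 H:3
  CH2 → C:1 H:2
  CH2 → C:1 H:2
  CH(I) → C:1 H:1 I:1
  CH(CH3) → C:2 H:4
  CH(Cl) → C:1 H:1 Cl:1
  CH2 → C:1 H:2
  CH2CONH2 → C:2 H:4 O:1 N:1
Element totals:
  C: 10
  H: 19
  Cl: 1
  I: 1
  N: 1
  O: 1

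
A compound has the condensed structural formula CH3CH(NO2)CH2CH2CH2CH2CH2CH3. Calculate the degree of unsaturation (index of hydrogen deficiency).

Atom tally by fragment:
  CH3 → C:1 H:3
  CH(NO2) → C:1 H:1 N:1 O:2
  CH2 → C:1 H:2
  CH2 → C:1 H:2
  CH2 → C:1 H:2
  CH2 → C:1 H:2
  CH2 → C:1 H:2
  CH3 → C:1 H:3
Element totals:
  C: 8
  H: 17
  N: 1
  O: 2
Molecular formula: C8H17NO2.
DoU = (2C + 2 + N − H − X) / 2 = (2·8 + 2 + 1 − 17 − 0) / 2 = 1.

1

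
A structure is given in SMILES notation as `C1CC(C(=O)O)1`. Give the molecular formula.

C4H6O2

Atom tally by fragment:
  cyclopropane ring core → C:3 H:6
  (− 1 ring H displaced by substituents)
  + COOH → C:1 H:1 O:2
Element totals:
  C: 4
  H: 6
  O: 2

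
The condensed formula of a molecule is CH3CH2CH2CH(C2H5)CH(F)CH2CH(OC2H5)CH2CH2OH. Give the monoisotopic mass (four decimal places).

234.1995

Atom tally by fragment:
  CH3 → C:1 H:3
  CH2 → C:1 H:2
  CH2 → C:1 H:2
  CH(C2H5) → C:3 H:6
  CH(F) → C:1 H:1 F:1
  CH2 → C:1 H:2
  CH(OC2H5) → C:3 H:6 O:1
  CH2 → C:1 H:2
  CH2OH → C:1 H:3 O:1
Element totals:
  C: 13
  H: 27
  F: 1
  O: 2
Molecular formula: C13H27FO2.
  M = 13(12.0) + 27(1.007825) + 18.998403 + 2(15.994915)
    = 156.000000 + 27.211275 + 18.998403 + 31.989830 = 234.199508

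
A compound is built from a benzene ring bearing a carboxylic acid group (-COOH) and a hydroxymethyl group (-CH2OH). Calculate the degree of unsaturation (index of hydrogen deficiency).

5

Atom tally by fragment:
  benzene ring core → C:6 H:6
  (− 2 ring H displaced by substituents)
  + COOH → C:1 H:1 O:2
  + CH2OH → C:1 H:3 O:1
Element totals:
  C: 8
  H: 8
  O: 3
Molecular formula: C8H8O3.
DoU = (2C + 2 + N − H − X) / 2 = (2·8 + 2 + 0 − 8 − 0) / 2 = 5.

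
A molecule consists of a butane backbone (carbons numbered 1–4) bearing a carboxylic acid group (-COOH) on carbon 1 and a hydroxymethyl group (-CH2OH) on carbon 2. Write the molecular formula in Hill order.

C6H12O3

Atom tally by fragment:
  HOOCCH2 → C:2 H:3 O:2
  CH(CH2OH) → C:2 H:4 O:1
  CH2 → C:1 H:2
  CH3 → C:1 H:3
Element totals:
  C: 6
  H: 12
  O: 3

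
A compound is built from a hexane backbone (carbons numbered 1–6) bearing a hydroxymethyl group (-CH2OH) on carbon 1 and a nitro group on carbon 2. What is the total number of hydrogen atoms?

15

Atom tally by fragment:
  HOCH2CH2 → C:2 H:5 O:1
  CH(NO2) → C:1 H:1 N:1 O:2
  CH2 → C:1 H:2
  CH2 → C:1 H:2
  CH2 → C:1 H:2
  CH3 → C:1 H:3
Element totals:
  C: 7
  H: 15
  N: 1
  O: 3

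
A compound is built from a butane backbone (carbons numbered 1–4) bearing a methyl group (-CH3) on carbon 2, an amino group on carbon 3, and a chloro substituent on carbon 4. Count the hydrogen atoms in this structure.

Atom tally by fragment:
  CH3 → C:1 H:3
  CH(CH3) → C:2 H:4
  CH(NH2) → C:1 H:3 N:1
  CH2Cl → C:1 H:2 Cl:1
Element totals:
  C: 5
  H: 12
  Cl: 1
  N: 1

12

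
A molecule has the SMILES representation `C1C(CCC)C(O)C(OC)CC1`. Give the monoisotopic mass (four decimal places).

Atom tally by fragment:
  cyclohexane ring core → C:6 H:12
  (− 3 ring H displaced by substituents)
  + CH2CH2CH3 → C:3 H:7
  + OH → O:1 H:1
  + OCH3 → C:1 H:3 O:1
Element totals:
  C: 10
  H: 20
  O: 2
Molecular formula: C10H20O2.
  M = 10(12.0) + 20(1.007825) + 2(15.994915)
    = 120.000000 + 20.156500 + 31.989830 = 172.146330

172.1463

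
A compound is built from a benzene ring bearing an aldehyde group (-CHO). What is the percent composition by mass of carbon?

79.23%

Atom tally by fragment:
  benzene ring core → C:6 H:6
  (− 1 ring H displaced by substituents)
  + CHO → C:1 H:1 O:1
Element totals:
  C: 7
  H: 6
  O: 1
Molecular formula: C7H6O.
Molar mass = 106.124 g/mol.
Mass from C: 7 × 12.011 = 84.077 g/mol.
%C = 84.077 / 106.124 × 100 = 79.23%.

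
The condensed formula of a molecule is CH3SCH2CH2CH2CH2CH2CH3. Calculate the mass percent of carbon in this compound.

Element totals:
  C: 7
  H: 16
  S: 1
Molecular formula: C7H16S.
Molar mass = 132.265 g/mol.
Mass from C: 7 × 12.011 = 84.077 g/mol.
%C = 84.077 / 132.265 × 100 = 63.57%.

63.57%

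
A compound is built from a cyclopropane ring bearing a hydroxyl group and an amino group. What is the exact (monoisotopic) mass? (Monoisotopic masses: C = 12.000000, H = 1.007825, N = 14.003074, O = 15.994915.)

73.0528

Atom tally by fragment:
  cyclopropane ring core → C:3 H:6
  (− 2 ring H displaced by substituents)
  + OH → O:1 H:1
  + NH2 → N:1 H:2
Element totals:
  C: 3
  H: 7
  N: 1
  O: 1
Molecular formula: C3H7NO.
  M = 3(12.0) + 7(1.007825) + 14.003074 + 15.994915
    = 36.000000 + 7.054775 + 14.003074 + 15.994915 = 73.052764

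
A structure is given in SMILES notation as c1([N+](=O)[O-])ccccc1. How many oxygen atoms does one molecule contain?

Atom tally by fragment:
  benzene ring core → C:6 H:6
  (− 1 ring H displaced by substituents)
  + NO2 → N:1 O:2
Element totals:
  C: 6
  H: 5
  N: 1
  O: 2

2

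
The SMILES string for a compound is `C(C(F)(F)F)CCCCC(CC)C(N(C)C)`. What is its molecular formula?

C12H24F3N

Atom tally by fragment:
  F3CCH2 → C:2 H:2 F:3
  CH2 → C:1 H:2
  CH2 → C:1 H:2
  CH2 → C:1 H:2
  CH2 → C:1 H:2
  CH(C2H5) → C:3 H:6
  CH2N(CH3)2 → C:3 H:8 N:1
Element totals:
  C: 12
  H: 24
  F: 3
  N: 1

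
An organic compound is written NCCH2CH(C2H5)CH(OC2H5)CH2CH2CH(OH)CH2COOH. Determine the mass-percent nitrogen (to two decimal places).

Atom tally by fragment:
  NCCH2 → C:2 H:2 N:1
  CH(C2H5) → C:3 H:6
  CH(OC2H5) → C:3 H:6 O:1
  CH2 → C:1 H:2
  CH2 → C:1 H:2
  CH(OH) → C:1 H:2 O:1
  CH2COOH → C:2 H:3 O:2
Element totals:
  C: 13
  H: 23
  N: 1
  O: 4
Molecular formula: C13H23NO4.
Molar mass = 257.330 g/mol.
Mass from N: 1 × 14.007 = 14.007 g/mol.
%N = 14.007 / 257.330 × 100 = 5.44%.

5.44%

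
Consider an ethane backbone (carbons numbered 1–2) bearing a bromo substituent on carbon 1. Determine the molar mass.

108.97 g/mol

Atom tally by fragment:
  BrCH2 → C:1 H:2 Br:1
  CH3 → C:1 H:3
Element totals:
  C: 2
  H: 5
  Br: 1
Molecular formula: C2H5Br.
  M = 2(12.011) + 5(1.008) + 79.904
    = 24.022 + 5.040 + 79.904 = 108.966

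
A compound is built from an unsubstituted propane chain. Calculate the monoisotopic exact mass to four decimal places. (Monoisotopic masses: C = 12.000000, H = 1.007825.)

44.0626

Atom tally by fragment:
  CH3 → C:1 H:3
  CH2 → C:1 H:2
  CH3 → C:1 H:3
Element totals:
  C: 3
  H: 8
Molecular formula: C3H8.
  M = 3(12.0) + 8(1.007825)
    = 36.000000 + 8.062600 = 44.062600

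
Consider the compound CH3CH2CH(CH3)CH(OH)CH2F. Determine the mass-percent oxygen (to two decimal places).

13.31%

Atom tally by fragment:
  CH3 → C:1 H:3
  CH2 → C:1 H:2
  CH(CH3) → C:2 H:4
  CH(OH) → C:1 H:2 O:1
  CH2F → C:1 H:2 F:1
Element totals:
  C: 6
  H: 13
  F: 1
  O: 1
Molecular formula: C6H13FO.
Molar mass = 120.167 g/mol.
Mass from O: 1 × 15.999 = 15.999 g/mol.
%O = 15.999 / 120.167 × 100 = 13.31%.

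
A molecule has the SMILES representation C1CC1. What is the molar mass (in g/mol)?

42.08 g/mol

Atom tally by fragment:
  cyclopropane ring core → C:3 H:6
Element totals:
  C: 3
  H: 6
Molecular formula: C3H6.
  M = 3(12.011) + 6(1.008)
    = 36.033 + 6.048 = 42.081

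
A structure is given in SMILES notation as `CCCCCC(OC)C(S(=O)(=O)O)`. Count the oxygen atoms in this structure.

Atom tally by fragment:
  CH3 → C:1 H:3
  CH2 → C:1 H:2
  CH2 → C:1 H:2
  CH2 → C:1 H:2
  CH2 → C:1 H:2
  CH(OCH3) → C:2 H:4 O:1
  CH2SO3H → C:1 H:3 S:1 O:3
Element totals:
  C: 8
  H: 18
  O: 4
  S: 1

4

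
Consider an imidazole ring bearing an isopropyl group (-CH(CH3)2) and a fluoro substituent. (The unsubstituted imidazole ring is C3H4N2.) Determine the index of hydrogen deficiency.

Atom tally by fragment:
  imidazole ring core → C:3 H:4 N:2
  (− 2 ring H displaced by substituents)
  + CH(CH3)2 → C:3 H:7
  + F → F:1
Element totals:
  C: 6
  H: 9
  F: 1
  N: 2
Molecular formula: C6H9FN2.
DoU = (2C + 2 + N − H − X) / 2 = (2·6 + 2 + 2 − 9 − 1) / 2 = 3.

3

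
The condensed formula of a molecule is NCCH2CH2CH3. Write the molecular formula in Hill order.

C4H7N

Element totals:
  C: 4
  H: 7
  N: 1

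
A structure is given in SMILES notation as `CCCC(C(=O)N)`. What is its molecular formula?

Atom tally by fragment:
  CH3 → C:1 H:3
  CH2 → C:1 H:2
  CH2 → C:1 H:2
  CH2CONH2 → C:2 H:4 O:1 N:1
Element totals:
  C: 5
  H: 11
  N: 1
  O: 1

C5H11NO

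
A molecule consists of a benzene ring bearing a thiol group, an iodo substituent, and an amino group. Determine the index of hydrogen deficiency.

4

Atom tally by fragment:
  benzene ring core → C:6 H:6
  (− 3 ring H displaced by substituents)
  + SH → S:1 H:1
  + I → I:1
  + NH2 → N:1 H:2
Element totals:
  C: 6
  H: 6
  I: 1
  N: 1
  S: 1
Molecular formula: C6H6INS.
DoU = (2C + 2 + N − H − X) / 2 = (2·6 + 2 + 1 − 6 − 1) / 2 = 4.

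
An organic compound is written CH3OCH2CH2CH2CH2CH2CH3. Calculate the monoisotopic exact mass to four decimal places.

Atom tally by fragment:
  CH3OCH2 → C:2 H:5 O:1
  CH2 → C:1 H:2
  CH2 → C:1 H:2
  CH2 → C:1 H:2
  CH2 → C:1 H:2
  CH3 → C:1 H:3
Element totals:
  C: 7
  H: 16
  O: 1
Molecular formula: C7H16O.
  M = 7(12.0) + 16(1.007825) + 15.994915
    = 84.000000 + 16.125200 + 15.994915 = 116.120115

116.1201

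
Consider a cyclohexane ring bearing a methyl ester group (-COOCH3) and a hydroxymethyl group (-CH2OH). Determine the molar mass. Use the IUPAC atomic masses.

Atom tally by fragment:
  cyclohexane ring core → C:6 H:12
  (− 2 ring H displaced by substituents)
  + COOCH3 → C:2 H:3 O:2
  + CH2OH → C:1 H:3 O:1
Element totals:
  C: 9
  H: 16
  O: 3
Molecular formula: C9H16O3.
  M = 9(12.011) + 16(1.008) + 3(15.999)
    = 108.099 + 16.128 + 47.997 = 172.224

172.22 g/mol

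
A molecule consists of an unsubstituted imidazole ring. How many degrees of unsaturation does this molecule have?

3

Atom tally by fragment:
  imidazole ring core → C:3 H:4 N:2
Element totals:
  C: 3
  H: 4
  N: 2
Molecular formula: C3H4N2.
DoU = (2C + 2 + N − H − X) / 2 = (2·3 + 2 + 2 − 4 − 0) / 2 = 3.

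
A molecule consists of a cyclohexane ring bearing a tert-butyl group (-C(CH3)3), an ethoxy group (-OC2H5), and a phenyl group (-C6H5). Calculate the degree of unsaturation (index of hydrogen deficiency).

5

Atom tally by fragment:
  cyclohexane ring core → C:6 H:12
  (− 3 ring H displaced by substituents)
  + C(CH3)3 → C:4 H:9
  + OC2H5 → C:2 H:5 O:1
  + C6H5 → C:6 H:5
Element totals:
  C: 18
  H: 28
  O: 1
Molecular formula: C18H28O.
DoU = (2C + 2 + N − H − X) / 2 = (2·18 + 2 + 0 − 28 − 0) / 2 = 5.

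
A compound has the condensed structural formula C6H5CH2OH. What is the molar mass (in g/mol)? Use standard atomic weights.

108.14 g/mol

Atom tally by fragment:
  benzene ring core → C:6 H:6
  (− 1 ring H displaced by substituents)
  + CH2OH → C:1 H:3 O:1
Element totals:
  C: 7
  H: 8
  O: 1
Molecular formula: C7H8O.
  M = 7(12.011) + 8(1.008) + 15.999
    = 84.077 + 8.064 + 15.999 = 108.140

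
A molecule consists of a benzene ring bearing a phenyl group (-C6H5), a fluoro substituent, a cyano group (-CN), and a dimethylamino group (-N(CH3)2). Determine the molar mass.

240.28 g/mol

Atom tally by fragment:
  benzene ring core → C:6 H:6
  (− 4 ring H displaced by substituents)
  + C6H5 → C:6 H:5
  + F → F:1
  + CN → C:1 N:1
  + N(CH3)2 → N:1 C:2 H:6
Element totals:
  C: 15
  H: 13
  F: 1
  N: 2
Molecular formula: C15H13FN2.
  M = 15(12.011) + 13(1.008) + 18.998 + 2(14.007)
    = 180.165 + 13.104 + 18.998 + 28.014 = 240.281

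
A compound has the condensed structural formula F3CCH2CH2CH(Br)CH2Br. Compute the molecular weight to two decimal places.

283.91 g/mol

Atom tally by fragment:
  F3CCH2 → C:2 H:2 F:3
  CH2 → C:1 H:2
  CH(Br) → C:1 H:1 Br:1
  CH2Br → C:1 H:2 Br:1
Element totals:
  C: 5
  H: 7
  Br: 2
  F: 3
Molecular formula: C5H7Br2F3.
  M = 5(12.011) + 7(1.008) + 2(79.904) + 3(18.998)
    = 60.055 + 7.056 + 159.808 + 56.994 = 283.913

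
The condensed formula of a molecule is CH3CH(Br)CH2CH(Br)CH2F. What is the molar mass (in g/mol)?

247.93 g/mol

Atom tally by fragment:
  CH3 → C:1 H:3
  CH(Br) → C:1 H:1 Br:1
  CH2 → C:1 H:2
  CH(Br) → C:1 H:1 Br:1
  CH2F → C:1 H:2 F:1
Element totals:
  C: 5
  H: 9
  Br: 2
  F: 1
Molecular formula: C5H9Br2F.
  M = 5(12.011) + 9(1.008) + 2(79.904) + 18.998
    = 60.055 + 9.072 + 159.808 + 18.998 = 247.933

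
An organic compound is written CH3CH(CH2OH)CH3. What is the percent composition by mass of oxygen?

21.58%

Element totals:
  C: 4
  H: 10
  O: 1
Molecular formula: C4H10O.
Molar mass = 74.123 g/mol.
Mass from O: 1 × 15.999 = 15.999 g/mol.
%O = 15.999 / 74.123 × 100 = 21.58%.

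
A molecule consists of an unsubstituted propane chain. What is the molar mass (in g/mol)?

Atom tally by fragment:
  CH3 → C:1 H:3
  CH2 → C:1 H:2
  CH3 → C:1 H:3
Element totals:
  C: 3
  H: 8
Molecular formula: C3H8.
  M = 3(12.011) + 8(1.008)
    = 36.033 + 8.064 = 44.097

44.10 g/mol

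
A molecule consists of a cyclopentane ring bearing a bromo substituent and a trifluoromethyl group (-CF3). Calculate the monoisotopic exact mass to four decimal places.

Atom tally by fragment:
  cyclopentane ring core → C:5 H:10
  (− 2 ring H displaced by substituents)
  + Br → Br:1
  + CF3 → C:1 F:3
Element totals:
  C: 6
  H: 8
  Br: 1
  F: 3
Molecular formula: C6H8BrF3.
  M = 6(12.0) + 8(1.007825) + 78.918338 + 3(18.998403)
    = 72.000000 + 8.062600 + 78.918338 + 56.995209 = 215.976147

215.9761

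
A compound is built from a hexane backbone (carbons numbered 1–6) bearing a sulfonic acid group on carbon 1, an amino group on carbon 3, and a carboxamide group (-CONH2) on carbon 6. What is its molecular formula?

C7H16N2O4S

Atom tally by fragment:
  HO3SCH2 → C:1 H:3 S:1 O:3
  CH2 → C:1 H:2
  CH(NH2) → C:1 H:3 N:1
  CH2 → C:1 H:2
  CH2 → C:1 H:2
  CH2CONH2 → C:2 H:4 O:1 N:1
Element totals:
  C: 7
  H: 16
  N: 2
  O: 4
  S: 1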